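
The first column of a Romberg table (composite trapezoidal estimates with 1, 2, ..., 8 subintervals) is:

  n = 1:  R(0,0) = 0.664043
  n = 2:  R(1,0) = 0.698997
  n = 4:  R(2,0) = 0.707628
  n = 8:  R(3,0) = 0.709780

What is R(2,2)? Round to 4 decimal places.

0.7105

R(1,1) = 0.698997 + (0.698997 − 0.664043)/3 = 0.710648
R(2,1) = (4·0.707628 − 0.698997) / 3 = 0.710505
R(2,2) = 0.710505 + (0.710505 − 0.710648)/15 = 0.710495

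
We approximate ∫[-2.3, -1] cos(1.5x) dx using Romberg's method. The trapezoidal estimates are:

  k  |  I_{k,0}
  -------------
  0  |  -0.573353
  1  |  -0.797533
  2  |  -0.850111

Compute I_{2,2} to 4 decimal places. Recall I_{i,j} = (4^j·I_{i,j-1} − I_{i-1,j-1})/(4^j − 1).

Richardson extrapolation on the trapezoidal column (denominator 4−1=3):
I_{1,1} = -0.797533 + (-0.797533 − (-0.573353))/3 = -0.872260
I_{2,1} = -0.850111 + (-0.850111 − (-0.797533))/3 = -0.867637
I_{2,2} = (16·(-0.867637) − (-0.872260)) / 15 = -0.867329

-0.8673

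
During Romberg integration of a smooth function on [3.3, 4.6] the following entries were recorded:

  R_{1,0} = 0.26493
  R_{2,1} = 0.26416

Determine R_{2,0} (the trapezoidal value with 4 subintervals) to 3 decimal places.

From R_{2,1} = (4·R_{2,0} − R_{1,0})/3, solve for R_{2,0}:
4·R_{2,0} = 3·0.26416 + 0.26493 = 1.05741
R_{2,0} = 0.26435

0.264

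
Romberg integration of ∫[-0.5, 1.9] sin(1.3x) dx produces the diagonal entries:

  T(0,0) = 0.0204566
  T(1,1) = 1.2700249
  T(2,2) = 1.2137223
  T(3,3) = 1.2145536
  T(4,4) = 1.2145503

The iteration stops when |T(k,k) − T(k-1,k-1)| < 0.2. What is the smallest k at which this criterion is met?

|T(1,1) − T(0,0)| = 1.2495683 ≥ 0.2
|T(2,2) − T(1,1)| = 0.0563026 < 0.2

k = 2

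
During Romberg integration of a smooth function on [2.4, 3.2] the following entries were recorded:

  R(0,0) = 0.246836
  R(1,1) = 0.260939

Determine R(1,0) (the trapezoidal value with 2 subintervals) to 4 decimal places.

0.2574

From R(1,1) = (4·R(1,0) − R(0,0))/3, solve for R(1,0):
4·R(1,0) = 3·0.260939 + 0.246836 = 1.029653
R(1,0) = 0.257413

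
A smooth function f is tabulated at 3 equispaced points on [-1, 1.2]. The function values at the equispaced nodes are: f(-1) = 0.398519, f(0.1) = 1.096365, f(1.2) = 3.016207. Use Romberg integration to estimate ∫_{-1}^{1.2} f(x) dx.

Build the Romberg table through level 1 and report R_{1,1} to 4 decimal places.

R_{0,0} (trapezoid, 1 panel, h=2.2000): 3.756199
R_{1,0} (trapezoid, 2 panels, h=1.1000): 3.084101
R_{1,1} = 3.084101 + (3.084101 − 3.756199)/3 = 2.860068

2.8601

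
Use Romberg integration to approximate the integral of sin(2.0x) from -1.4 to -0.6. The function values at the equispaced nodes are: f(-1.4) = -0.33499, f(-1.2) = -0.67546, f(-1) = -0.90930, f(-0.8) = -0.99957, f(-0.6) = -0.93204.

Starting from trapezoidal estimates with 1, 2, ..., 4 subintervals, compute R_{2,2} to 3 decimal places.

R_{0,0} (trapezoid, 1 panel, h=0.8000): -0.50681
R_{1,0} (trapezoid, 2 panels, h=0.4000): -0.61713
R_{2,0} (trapezoid, 4 panels, h=0.2000): -0.64357
R_{1,1} = -0.61713 + (-0.61713 − (-0.50681))/3 = -0.65390
R_{2,1} = -0.64357 + (-0.64357 − (-0.61713))/3 = -0.65238
R_{2,2} = -0.65238 + (-0.65238 − (-0.65390))/15 = -0.65228

-0.652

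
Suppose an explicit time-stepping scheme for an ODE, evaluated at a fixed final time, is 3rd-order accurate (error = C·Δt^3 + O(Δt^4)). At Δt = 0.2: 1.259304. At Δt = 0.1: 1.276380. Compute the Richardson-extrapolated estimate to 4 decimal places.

The leading error scales as Δt^3; refining by a factor of 2 reduces it by 2^3 = 8.
Extrapolated value = (8·A(Δt/2) − A(Δt)) / (8 − 1)
= (8·1.276380 − 1.259304) / 7
= 8.951736 / 7 = 1.278819

1.2788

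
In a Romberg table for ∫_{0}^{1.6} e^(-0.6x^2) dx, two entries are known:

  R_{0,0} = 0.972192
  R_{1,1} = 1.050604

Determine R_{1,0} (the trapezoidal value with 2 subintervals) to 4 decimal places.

1.0310

From R_{1,1} = (4·R_{1,0} − R_{0,0})/3, solve for R_{1,0}:
4·R_{1,0} = 3·1.050604 + 0.972192 = 4.124004
R_{1,0} = 1.031001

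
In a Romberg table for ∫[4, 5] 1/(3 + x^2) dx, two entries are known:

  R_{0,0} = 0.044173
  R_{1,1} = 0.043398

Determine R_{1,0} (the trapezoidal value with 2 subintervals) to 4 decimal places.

From R_{1,1} = (4·R_{1,0} − R_{0,0})/3, solve for R_{1,0}:
4·R_{1,0} = 3·0.043398 + 0.044173 = 0.174367
R_{1,0} = 0.043592

0.0436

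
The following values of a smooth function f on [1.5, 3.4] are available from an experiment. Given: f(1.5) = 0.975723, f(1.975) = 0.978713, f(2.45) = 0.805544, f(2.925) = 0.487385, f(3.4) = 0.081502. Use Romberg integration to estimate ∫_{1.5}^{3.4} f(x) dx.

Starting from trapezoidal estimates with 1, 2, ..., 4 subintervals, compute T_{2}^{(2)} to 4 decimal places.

T_{0}^{(0)} (trapezoid, 1 panel, h=1.9000): 1.004364
T_{1}^{(0)} (trapezoid, 2 panels, h=0.9500): 1.267449
T_{2}^{(0)} (trapezoid, 4 panels, h=0.4750): 1.330121
T_{1}^{(1)} = 1.267449 + (1.267449 − 1.004364)/3 = 1.355144
T_{2}^{(1)} = 1.330121 + (1.330121 − 1.267449)/3 = 1.351012
T_{2}^{(2)} = 1.351012 + (1.351012 − 1.355144)/15 = 1.350737

1.3507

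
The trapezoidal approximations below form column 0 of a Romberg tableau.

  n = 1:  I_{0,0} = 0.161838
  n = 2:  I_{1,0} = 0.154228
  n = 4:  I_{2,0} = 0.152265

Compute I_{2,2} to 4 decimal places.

0.1516

Richardson extrapolation on the trapezoidal column (denominator 4−1=3):
I_{1,1} = 0.154228 + (0.154228 − 0.161838)/3 = 0.151691
I_{2,1} = (4·0.152265 − 0.154228) / 3 = 0.151611
I_{2,2} = 0.151611 + (0.151611 − 0.151691)/15 = 0.151606
(Column j=1 coincides with Simpson's rule on the same nodes.)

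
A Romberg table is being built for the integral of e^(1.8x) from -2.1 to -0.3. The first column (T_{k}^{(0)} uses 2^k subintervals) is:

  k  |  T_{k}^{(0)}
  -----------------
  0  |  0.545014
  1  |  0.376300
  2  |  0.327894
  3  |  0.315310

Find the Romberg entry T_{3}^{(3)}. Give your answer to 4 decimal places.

Richardson extrapolation on the trapezoidal column (denominator 4−1=3):
T_{1}^{(1)} = 0.376300 + (0.376300 − 0.545014)/3 = 0.320062
T_{2}^{(1)} = 0.327894 + (0.327894 − 0.376300)/3 = 0.311759
T_{3}^{(1)} = (4·0.315310 − 0.327894) / 3 = 0.311115
T_{2}^{(2)} = 0.311759 + (0.311759 − 0.320062)/15 = 0.311205
T_{3}^{(2)} = (16·0.311115 − 0.311759) / 15 = 0.311072
T_{3}^{(3)} = (64·0.311072 − 0.311205) / 63 = 0.311070
(Column j=1 coincides with Simpson's rule on the same nodes.)

0.3111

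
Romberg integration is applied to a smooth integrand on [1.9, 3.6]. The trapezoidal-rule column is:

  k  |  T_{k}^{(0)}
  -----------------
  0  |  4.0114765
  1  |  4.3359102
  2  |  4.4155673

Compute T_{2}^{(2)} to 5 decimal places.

4.44199

Richardson extrapolation on the trapezoidal column (denominator 4−1=3):
T_{1}^{(1)} = (4·4.3359102 − 4.0114765) / 3 = 4.4440548
T_{2}^{(1)} = (4·4.4155673 − 4.3359102) / 3 = 4.4421197
T_{2}^{(2)} = 4.4421197 + (4.4421197 − 4.4440548)/15 = 4.4419907
(Column j=1 coincides with Simpson's rule on the same nodes.)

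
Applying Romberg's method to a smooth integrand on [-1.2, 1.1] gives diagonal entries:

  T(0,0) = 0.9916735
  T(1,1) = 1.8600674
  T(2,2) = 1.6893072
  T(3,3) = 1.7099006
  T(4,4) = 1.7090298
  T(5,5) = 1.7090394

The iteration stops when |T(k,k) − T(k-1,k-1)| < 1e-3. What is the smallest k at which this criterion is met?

k = 4

|T(1,1) − T(0,0)| = 0.8683939 ≥ 1e-3
|T(2,2) − T(1,1)| = 0.1707602 ≥ 1e-3
|T(3,3) − T(2,2)| = 0.0205934 ≥ 1e-3
|T(4,4) − T(3,3)| = 0.0008708 < 1e-3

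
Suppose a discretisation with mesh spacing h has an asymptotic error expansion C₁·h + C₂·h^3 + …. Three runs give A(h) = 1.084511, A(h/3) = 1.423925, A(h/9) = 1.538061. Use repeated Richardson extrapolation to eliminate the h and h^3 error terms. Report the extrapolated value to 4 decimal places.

1.5952

First eliminate the h term (factor 3^1 = 3):
  B₁ = (3·1.423925 − 1.084511)/2 = 1.593632
  B₂ = (3·1.538061 − 1.423925)/2 = 1.595129
Then eliminate the h^3 term (factor 3^3 = 27):
  (27·1.595129 − 1.593632)/26 = 1.595187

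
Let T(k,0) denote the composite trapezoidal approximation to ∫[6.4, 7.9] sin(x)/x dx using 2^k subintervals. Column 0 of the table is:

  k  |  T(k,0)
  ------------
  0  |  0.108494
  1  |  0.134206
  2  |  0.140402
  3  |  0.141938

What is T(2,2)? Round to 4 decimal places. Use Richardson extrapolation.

0.1424

Richardson extrapolation on the trapezoidal column (denominator 4−1=3):
T(1,1) = (4·0.134206 − 0.108494) / 3 = 0.142777
T(2,1) = 0.140402 + (0.140402 − 0.134206)/3 = 0.142467
T(2,2) = (16·0.142467 − 0.142777) / 15 = 0.142446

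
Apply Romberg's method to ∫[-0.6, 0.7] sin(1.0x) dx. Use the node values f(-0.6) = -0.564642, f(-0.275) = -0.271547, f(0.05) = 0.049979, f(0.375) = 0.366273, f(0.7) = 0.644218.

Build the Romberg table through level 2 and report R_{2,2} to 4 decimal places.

0.0605

R_{0,0} (trapezoid, 1 panel, h=1.3000): 0.051724
R_{1,0} (trapezoid, 2 panels, h=0.6500): 0.058349
R_{2,0} (trapezoid, 4 panels, h=0.3250): 0.059960
R_{1,1} = 0.058349 + (0.058349 − 0.051724)/3 = 0.060557
R_{2,1} = 0.059960 + (0.059960 − 0.058349)/3 = 0.060497
R_{2,2} = 0.060497 + (0.060497 − 0.060557)/15 = 0.060493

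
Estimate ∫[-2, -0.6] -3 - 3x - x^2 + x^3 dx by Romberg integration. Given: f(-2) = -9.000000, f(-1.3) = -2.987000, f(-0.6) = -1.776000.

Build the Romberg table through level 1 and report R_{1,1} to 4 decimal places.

-5.3023

R_{0,0} (trapezoid, 1 panel, h=1.4000): -7.543200
R_{1,0} (trapezoid, 2 panels, h=0.7000): -5.862500
R_{1,1} = -5.862500 + (-5.862500 − (-7.543200))/3 = -5.302267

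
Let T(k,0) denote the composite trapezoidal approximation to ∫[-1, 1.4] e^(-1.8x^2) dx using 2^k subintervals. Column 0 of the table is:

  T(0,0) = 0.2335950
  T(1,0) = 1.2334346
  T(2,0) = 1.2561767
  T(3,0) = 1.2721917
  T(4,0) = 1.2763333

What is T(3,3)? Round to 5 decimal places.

Richardson extrapolation on the trapezoidal column (denominator 4−1=3):
T(1,1) = (4·1.2334346 − 0.2335950) / 3 = 1.5667145
T(2,1) = (4·1.2561767 − 1.2334346) / 3 = 1.2637574
T(3,1) = 1.2721917 + (1.2721917 − 1.2561767)/3 = 1.2775300
T(2,2) = 1.2637574 + (1.2637574 − 1.5667145)/15 = 1.2435603
T(3,2) = (16·1.2775300 − 1.2637574) / 15 = 1.2784482
T(3,3) = (64·1.2784482 − 1.2435603) / 63 = 1.2790020

1.27900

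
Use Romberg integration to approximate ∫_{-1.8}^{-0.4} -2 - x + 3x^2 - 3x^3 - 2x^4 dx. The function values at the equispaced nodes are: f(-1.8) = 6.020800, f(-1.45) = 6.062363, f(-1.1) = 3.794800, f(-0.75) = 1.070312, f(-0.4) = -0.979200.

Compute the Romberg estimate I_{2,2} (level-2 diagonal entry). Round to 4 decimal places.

I_{0,0} (trapezoid, 1 panel, h=1.4000): 3.529120
I_{1,0} (trapezoid, 2 panels, h=0.7000): 4.420920
I_{2,0} (trapezoid, 4 panels, h=0.3500): 4.706896
I_{1,1} = 4.420920 + (4.420920 − 3.529120)/3 = 4.718187
I_{2,1} = 4.706896 + (4.706896 − 4.420920)/3 = 4.802221
I_{2,2} = 4.802221 + (4.802221 − 4.718187)/15 = 4.807823

4.8078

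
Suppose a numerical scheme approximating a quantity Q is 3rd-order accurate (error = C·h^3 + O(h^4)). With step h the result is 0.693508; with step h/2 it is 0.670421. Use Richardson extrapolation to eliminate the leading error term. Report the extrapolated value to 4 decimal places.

0.6671

Extrapolated value = (8·A(h/2) − A(h)) / (8 − 1)
= (8·0.670421 − 0.693508) / 7
= 4.669860 / 7 = 0.667123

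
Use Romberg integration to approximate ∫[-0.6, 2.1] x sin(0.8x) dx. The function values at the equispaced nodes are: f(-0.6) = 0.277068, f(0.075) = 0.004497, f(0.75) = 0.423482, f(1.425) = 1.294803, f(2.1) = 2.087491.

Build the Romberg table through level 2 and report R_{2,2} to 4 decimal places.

1.8963

R_{0,0} (trapezoid, 1 panel, h=2.7000): 3.192155
R_{1,0} (trapezoid, 2 panels, h=1.3500): 2.167778
R_{2,0} (trapezoid, 4 panels, h=0.6750): 1.960917
R_{1,1} = 2.167778 + (2.167778 − 3.192155)/3 = 1.826319
R_{2,1} = 1.960917 + (1.960917 − 2.167778)/3 = 1.891963
R_{2,2} = 1.891963 + (1.891963 − 1.826319)/15 = 1.896339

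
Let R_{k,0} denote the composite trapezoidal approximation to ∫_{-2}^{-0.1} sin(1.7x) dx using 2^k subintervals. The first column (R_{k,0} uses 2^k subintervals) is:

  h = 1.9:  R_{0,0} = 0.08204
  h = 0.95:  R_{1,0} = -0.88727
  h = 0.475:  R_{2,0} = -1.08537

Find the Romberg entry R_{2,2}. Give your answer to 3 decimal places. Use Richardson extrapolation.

Richardson extrapolation on the trapezoidal column (denominator 4−1=3):
R_{1,1} = -0.88727 + (-0.88727 − 0.08204)/3 = -1.21037
R_{2,1} = -1.08537 + (-1.08537 − (-0.88727))/3 = -1.15140
R_{2,2} = -1.15140 + (-1.15140 − (-1.21037))/15 = -1.14747

-1.147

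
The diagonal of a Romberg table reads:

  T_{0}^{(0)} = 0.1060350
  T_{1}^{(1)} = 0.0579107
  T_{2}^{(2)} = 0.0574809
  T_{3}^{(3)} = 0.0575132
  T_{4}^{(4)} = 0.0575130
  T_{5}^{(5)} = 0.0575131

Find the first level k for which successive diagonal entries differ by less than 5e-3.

|T_{1}^{(1)} − T_{0}^{(0)}| = 0.0481243 ≥ 5e-3
|T_{2}^{(2)} − T_{1}^{(1)}| = 0.0004298 < 5e-3

k = 2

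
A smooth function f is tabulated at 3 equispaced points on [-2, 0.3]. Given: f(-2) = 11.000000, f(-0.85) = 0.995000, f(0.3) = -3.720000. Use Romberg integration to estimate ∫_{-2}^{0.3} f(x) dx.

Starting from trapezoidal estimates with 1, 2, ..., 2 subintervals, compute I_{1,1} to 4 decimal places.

4.3163

I_{0,0} (trapezoid, 1 panel, h=2.3000): 8.372000
I_{1,0} (trapezoid, 2 panels, h=1.1500): 5.330250
I_{1,1} = 5.330250 + (5.330250 − 8.372000)/3 = 4.316333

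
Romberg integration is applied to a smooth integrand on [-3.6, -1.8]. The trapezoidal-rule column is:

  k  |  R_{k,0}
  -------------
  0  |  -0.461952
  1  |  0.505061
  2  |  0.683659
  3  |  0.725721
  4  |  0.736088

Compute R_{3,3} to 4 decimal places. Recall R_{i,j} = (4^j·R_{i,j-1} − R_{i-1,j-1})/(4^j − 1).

R_{1,1} = 0.505061 + (0.505061 − (-0.461952))/3 = 0.827399
R_{2,1} = 0.683659 + (0.683659 − 0.505061)/3 = 0.743192
R_{3,1} = (4·0.725721 − 0.683659) / 3 = 0.739742
R_{2,2} = (16·0.743192 − 0.827399) / 15 = 0.737578
R_{3,2} = 0.739742 + (0.739742 − 0.743192)/15 = 0.739512
R_{3,3} = 0.739512 + (0.739512 − 0.737578)/63 = 0.739543
(Column j=1 coincides with Simpson's rule on the same nodes.)

0.7395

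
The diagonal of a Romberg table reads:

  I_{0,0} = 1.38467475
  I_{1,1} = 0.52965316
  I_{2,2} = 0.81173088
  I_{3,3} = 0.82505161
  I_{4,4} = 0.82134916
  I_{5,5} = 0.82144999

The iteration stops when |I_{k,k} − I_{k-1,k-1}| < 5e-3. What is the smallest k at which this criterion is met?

|I_{1,1} − I_{0,0}| = 0.85502159 ≥ 5e-3
|I_{2,2} − I_{1,1}| = 0.28207772 ≥ 5e-3
|I_{3,3} − I_{2,2}| = 0.01332073 ≥ 5e-3
|I_{4,4} − I_{3,3}| = 0.00370245 < 5e-3

k = 4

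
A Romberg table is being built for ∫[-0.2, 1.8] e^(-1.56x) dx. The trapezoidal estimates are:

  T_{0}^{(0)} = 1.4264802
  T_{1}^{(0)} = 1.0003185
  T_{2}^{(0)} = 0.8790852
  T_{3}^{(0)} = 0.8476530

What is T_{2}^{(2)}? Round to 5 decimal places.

T_{1}^{(1)} = (4·1.0003185 − 1.4264802) / 3 = 0.8582646
T_{2}^{(1)} = 0.8790852 + (0.8790852 − 1.0003185)/3 = 0.8386741
T_{2}^{(2)} = 0.8386741 + (0.8386741 − 0.8582646)/15 = 0.8373681

0.83737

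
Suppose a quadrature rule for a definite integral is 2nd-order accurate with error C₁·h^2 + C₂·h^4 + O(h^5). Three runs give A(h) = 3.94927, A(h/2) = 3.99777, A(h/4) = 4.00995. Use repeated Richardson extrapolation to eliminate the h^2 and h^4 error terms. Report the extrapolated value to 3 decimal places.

First eliminate the h^2 term (factor 2^2 = 4):
  B₁ = (4·3.99777 − 3.94927)/3 = 4.01394
  B₂ = (4·4.00995 − 3.99777)/3 = 4.01401
Then eliminate the h^4 term (factor 2^4 = 16):
  (16·4.01401 − 4.01394)/15 = 4.01401

4.014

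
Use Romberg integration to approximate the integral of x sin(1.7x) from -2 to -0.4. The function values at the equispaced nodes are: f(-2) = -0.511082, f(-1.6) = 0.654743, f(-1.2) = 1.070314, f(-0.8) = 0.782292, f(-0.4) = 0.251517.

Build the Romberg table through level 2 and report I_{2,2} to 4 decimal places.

1.0135

I_{0,0} (trapezoid, 1 panel, h=1.6000): -0.207652
I_{1,0} (trapezoid, 2 panels, h=0.8000): 0.752425
I_{2,0} (trapezoid, 4 panels, h=0.4000): 0.951027
I_{1,1} = 0.752425 + (0.752425 − (-0.207652))/3 = 1.072451
I_{2,1} = 0.951027 + (0.951027 − 0.752425)/3 = 1.017228
I_{2,2} = 1.017228 + (1.017228 − 1.072451)/15 = 1.013546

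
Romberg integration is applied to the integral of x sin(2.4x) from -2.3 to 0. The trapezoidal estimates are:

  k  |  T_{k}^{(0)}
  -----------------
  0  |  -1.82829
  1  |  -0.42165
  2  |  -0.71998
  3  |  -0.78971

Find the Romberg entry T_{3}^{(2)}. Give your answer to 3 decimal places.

T_{2}^{(1)} = -0.71998 + (-0.71998 − (-0.42165))/3 = -0.81942
T_{3}^{(1)} = -0.78971 + (-0.78971 − (-0.71998))/3 = -0.81295
T_{3}^{(2)} = (16·(-0.81295) − (-0.81942)) / 15 = -0.81252

-0.813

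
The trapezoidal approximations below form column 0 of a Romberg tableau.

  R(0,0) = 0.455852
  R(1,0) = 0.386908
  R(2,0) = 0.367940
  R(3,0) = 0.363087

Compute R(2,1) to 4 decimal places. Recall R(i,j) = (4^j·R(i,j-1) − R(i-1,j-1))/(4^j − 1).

R(2,1) = (4·0.367940 − 0.386908) / 3 = 0.361617

0.3616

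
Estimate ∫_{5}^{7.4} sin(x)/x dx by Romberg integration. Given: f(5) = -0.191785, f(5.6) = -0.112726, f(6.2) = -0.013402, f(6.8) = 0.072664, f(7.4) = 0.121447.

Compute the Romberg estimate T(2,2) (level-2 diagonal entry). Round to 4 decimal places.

-0.0516

T(0,0) (trapezoid, 1 panel, h=2.4000): -0.084406
T(1,0) (trapezoid, 2 panels, h=1.2000): -0.058285
T(2,0) (trapezoid, 4 panels, h=0.6000): -0.053180
T(1,1) = -0.058285 + (-0.058285 − (-0.084406))/3 = -0.049578
T(2,1) = -0.053180 + (-0.053180 − (-0.058285))/3 = -0.051478
T(2,2) = -0.051478 + (-0.051478 − (-0.049578))/15 = -0.051605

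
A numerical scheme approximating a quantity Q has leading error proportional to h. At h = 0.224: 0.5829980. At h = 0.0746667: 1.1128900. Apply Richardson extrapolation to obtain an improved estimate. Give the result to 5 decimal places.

1.37784

The leading error scales as h; refining by a factor of 3 reduces it by 3^1 = 3.
Extrapolated value = (3·A(h/3) − A(h)) / (3 − 1)
= (3·1.1128900 − 0.5829980) / 2
= 2.7556720 / 2 = 1.3778360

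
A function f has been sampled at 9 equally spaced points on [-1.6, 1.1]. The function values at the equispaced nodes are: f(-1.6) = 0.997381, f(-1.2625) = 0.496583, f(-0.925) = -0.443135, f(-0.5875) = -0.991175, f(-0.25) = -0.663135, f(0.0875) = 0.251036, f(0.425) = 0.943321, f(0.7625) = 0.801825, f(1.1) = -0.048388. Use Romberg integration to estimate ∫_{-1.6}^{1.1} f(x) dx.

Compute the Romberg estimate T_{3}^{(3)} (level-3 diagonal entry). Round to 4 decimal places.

0.3164

T_{0}^{(0)} (trapezoid, 1 panel, h=2.7000): 1.281141
T_{1}^{(0)} (trapezoid, 2 panels, h=1.3500): -0.254662
T_{2}^{(0)} (trapezoid, 4 panels, h=0.6750): 0.210295
T_{3}^{(0)} (trapezoid, 8 panels, h=0.3375): 0.293563
T_{1}^{(1)} = -0.254662 + (-0.254662 − 1.281141)/3 = -0.766596
T_{2}^{(1)} = 0.210295 + (0.210295 − (-0.254662))/3 = 0.365281
T_{3}^{(1)} = 0.293563 + (0.293563 − 0.210295)/3 = 0.321319
T_{2}^{(2)} = 0.365281 + (0.365281 − (-0.766596))/15 = 0.440739
T_{3}^{(2)} = 0.321319 + (0.321319 − 0.365281)/15 = 0.318388
T_{3}^{(3)} = 0.318388 + (0.318388 − 0.440739)/63 = 0.316446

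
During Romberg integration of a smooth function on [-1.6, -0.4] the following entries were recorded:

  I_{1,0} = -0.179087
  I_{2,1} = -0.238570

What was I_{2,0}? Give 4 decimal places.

From I_{2,1} = (4·I_{2,0} − I_{1,0})/3, solve for I_{2,0}:
4·I_{2,0} = 3·(-0.238570) + (-0.179087) = -0.894797
I_{2,0} = -0.223699

-0.2237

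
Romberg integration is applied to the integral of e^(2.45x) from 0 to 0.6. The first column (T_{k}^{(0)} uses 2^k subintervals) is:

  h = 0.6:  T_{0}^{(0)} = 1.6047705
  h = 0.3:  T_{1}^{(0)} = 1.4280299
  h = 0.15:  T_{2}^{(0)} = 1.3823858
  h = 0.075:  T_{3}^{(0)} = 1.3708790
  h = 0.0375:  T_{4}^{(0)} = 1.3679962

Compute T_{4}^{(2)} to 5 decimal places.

1.36703

Richardson extrapolation on the trapezoidal column (denominator 4−1=3):
T_{3}^{(1)} = (4·1.3708790 − 1.3823858) / 3 = 1.3670434
T_{4}^{(1)} = (4·1.3679962 − 1.3708790) / 3 = 1.3670353
T_{4}^{(2)} = (16·1.3670353 − 1.3670434) / 15 = 1.3670348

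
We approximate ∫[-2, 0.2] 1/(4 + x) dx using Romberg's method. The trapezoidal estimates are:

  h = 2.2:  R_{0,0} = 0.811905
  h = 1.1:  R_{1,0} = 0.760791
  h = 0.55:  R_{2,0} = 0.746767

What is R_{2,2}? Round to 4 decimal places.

Richardson extrapolation on the trapezoidal column (denominator 4−1=3):
R_{1,1} = 0.760791 + (0.760791 − 0.811905)/3 = 0.743753
R_{2,1} = 0.746767 + (0.746767 − 0.760791)/3 = 0.742092
R_{2,2} = (16·0.742092 − 0.743753) / 15 = 0.741981

0.7420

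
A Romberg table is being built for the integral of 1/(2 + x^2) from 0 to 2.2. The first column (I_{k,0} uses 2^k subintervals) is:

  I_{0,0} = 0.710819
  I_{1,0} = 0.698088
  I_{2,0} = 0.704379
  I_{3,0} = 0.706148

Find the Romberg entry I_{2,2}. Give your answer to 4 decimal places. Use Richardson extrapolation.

I_{1,1} = (4·0.698088 − 0.710819) / 3 = 0.693844
I_{2,1} = 0.704379 + (0.704379 − 0.698088)/3 = 0.706476
I_{2,2} = 0.706476 + (0.706476 − 0.693844)/15 = 0.707318

0.7073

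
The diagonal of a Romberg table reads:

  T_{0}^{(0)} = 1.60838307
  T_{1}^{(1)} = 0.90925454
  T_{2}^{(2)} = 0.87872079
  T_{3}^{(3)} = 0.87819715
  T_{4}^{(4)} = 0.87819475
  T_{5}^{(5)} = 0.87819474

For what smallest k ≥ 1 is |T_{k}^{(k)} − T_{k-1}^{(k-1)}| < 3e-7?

k = 5

|T_{1}^{(1)} − T_{0}^{(0)}| = 0.69912853 ≥ 3e-7
|T_{2}^{(2)} − T_{1}^{(1)}| = 0.03053375 ≥ 3e-7
|T_{3}^{(3)} − T_{2}^{(2)}| = 0.00052364 ≥ 3e-7
|T_{4}^{(4)} − T_{3}^{(3)}| = 0.00000240 ≥ 3e-7
|T_{5}^{(5)} − T_{4}^{(4)}| = 0.00000001 < 3e-7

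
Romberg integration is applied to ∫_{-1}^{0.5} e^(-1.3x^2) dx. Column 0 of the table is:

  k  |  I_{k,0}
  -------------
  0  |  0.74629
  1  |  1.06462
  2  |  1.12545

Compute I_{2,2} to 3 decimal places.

I_{1,1} = 1.06462 + (1.06462 − 0.74629)/3 = 1.17073
I_{2,1} = (4·1.12545 − 1.06462) / 3 = 1.14573
I_{2,2} = 1.14573 + (1.14573 − 1.17073)/15 = 1.14406

1.144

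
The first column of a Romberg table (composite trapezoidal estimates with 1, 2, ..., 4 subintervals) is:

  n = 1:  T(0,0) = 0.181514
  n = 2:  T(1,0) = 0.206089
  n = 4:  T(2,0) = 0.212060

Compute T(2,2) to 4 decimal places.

T(1,1) = 0.206089 + (0.206089 − 0.181514)/3 = 0.214281
T(2,1) = 0.212060 + (0.212060 − 0.206089)/3 = 0.214050
T(2,2) = (16·0.214050 − 0.214281) / 15 = 0.214035

0.2140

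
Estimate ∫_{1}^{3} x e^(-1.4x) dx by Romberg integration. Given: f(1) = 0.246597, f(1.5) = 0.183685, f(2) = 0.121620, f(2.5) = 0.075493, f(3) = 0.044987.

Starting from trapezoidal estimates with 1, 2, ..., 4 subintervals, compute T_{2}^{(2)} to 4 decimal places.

T_{0}^{(0)} (trapezoid, 1 panel, h=2.0000): 0.291584
T_{1}^{(0)} (trapezoid, 2 panels, h=1.0000): 0.267412
T_{2}^{(0)} (trapezoid, 4 panels, h=0.5000): 0.263295
T_{1}^{(1)} = 0.267412 + (0.267412 − 0.291584)/3 = 0.259355
T_{2}^{(1)} = 0.263295 + (0.263295 − 0.267412)/3 = 0.261923
T_{2}^{(2)} = 0.261923 + (0.261923 − 0.259355)/15 = 0.262094

0.2621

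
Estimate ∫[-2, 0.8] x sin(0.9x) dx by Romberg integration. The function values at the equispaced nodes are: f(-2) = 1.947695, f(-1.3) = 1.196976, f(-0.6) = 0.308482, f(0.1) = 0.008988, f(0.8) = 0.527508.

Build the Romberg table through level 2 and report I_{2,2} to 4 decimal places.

I_{0,0} (trapezoid, 1 panel, h=2.8000): 3.465284
I_{1,0} (trapezoid, 2 panels, h=1.4000): 2.164517
I_{2,0} (trapezoid, 4 panels, h=0.7000): 1.926433
I_{1,1} = 2.164517 + (2.164517 − 3.465284)/3 = 1.730928
I_{2,1} = 1.926433 + (1.926433 − 2.164517)/3 = 1.847072
I_{2,2} = 1.847072 + (1.847072 − 1.730928)/15 = 1.854815

1.8548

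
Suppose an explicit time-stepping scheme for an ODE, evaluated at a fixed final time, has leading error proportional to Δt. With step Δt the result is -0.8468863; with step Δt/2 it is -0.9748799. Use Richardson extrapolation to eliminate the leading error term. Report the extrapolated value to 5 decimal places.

-1.10287

The leading error scales as Δt; refining by a factor of 2 reduces it by 2^1 = 2.
Extrapolated value = (2·A(Δt/2) − A(Δt)) / (2 − 1)
= (2·(-0.9748799) − (-0.8468863)) / 1
= -1.1028735 / 1 = -1.1028735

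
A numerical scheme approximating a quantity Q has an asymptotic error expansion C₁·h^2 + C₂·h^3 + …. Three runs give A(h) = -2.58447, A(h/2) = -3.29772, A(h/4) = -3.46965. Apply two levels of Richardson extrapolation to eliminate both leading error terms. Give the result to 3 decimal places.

First eliminate the h^2 term (factor 2^2 = 4):
  B₁ = (4·(-3.29772) − (-2.58447))/3 = -3.53547
  B₂ = (4·(-3.46965) − (-3.29772))/3 = -3.52696
Then eliminate the h^3 term (factor 2^3 = 8):
  (8·(-3.52696) − (-3.53547))/7 = -3.52574

-3.526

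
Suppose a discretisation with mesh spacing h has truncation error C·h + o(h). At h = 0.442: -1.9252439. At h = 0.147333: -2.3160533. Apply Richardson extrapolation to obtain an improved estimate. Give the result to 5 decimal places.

The leading error scales as h; refining by a factor of 3 reduces it by 3^1 = 3.
Extrapolated value = (3·A(h/3) − A(h)) / (3 − 1)
= (3·(-2.3160533) − (-1.9252439)) / 2
= -5.0229160 / 2 = -2.5114580

-2.51146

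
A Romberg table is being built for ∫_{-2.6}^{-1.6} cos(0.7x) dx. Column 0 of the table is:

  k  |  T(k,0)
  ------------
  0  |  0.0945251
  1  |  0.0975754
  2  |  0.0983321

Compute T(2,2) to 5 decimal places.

0.09858

Richardson extrapolation on the trapezoidal column (denominator 4−1=3):
T(1,1) = 0.0975754 + (0.0975754 − 0.0945251)/3 = 0.0985922
T(2,1) = 0.0983321 + (0.0983321 − 0.0975754)/3 = 0.0985843
T(2,2) = 0.0985843 + (0.0985843 − 0.0985922)/15 = 0.0985838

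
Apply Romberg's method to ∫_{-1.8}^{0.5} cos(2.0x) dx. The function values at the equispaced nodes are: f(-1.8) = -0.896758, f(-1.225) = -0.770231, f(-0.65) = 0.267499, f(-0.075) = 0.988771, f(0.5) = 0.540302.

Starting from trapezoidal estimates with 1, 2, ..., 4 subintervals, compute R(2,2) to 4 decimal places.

R(0,0) (trapezoid, 1 panel, h=2.3000): -0.409924
R(1,0) (trapezoid, 2 panels, h=1.1500): 0.102662
R(2,0) (trapezoid, 4 panels, h=0.5750): 0.176991
R(1,1) = 0.102662 + (0.102662 − (-0.409924))/3 = 0.273524
R(2,1) = 0.176991 + (0.176991 − 0.102662)/3 = 0.201767
R(2,2) = 0.201767 + (0.201767 − 0.273524)/15 = 0.196983

0.1970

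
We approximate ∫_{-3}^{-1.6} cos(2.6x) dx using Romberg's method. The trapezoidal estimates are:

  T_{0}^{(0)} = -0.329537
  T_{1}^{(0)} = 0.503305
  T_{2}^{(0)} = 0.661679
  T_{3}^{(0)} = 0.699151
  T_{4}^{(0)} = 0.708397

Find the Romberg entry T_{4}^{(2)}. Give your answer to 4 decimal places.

0.7115

T_{3}^{(1)} = (4·0.699151 − 0.661679) / 3 = 0.711642
T_{4}^{(1)} = 0.708397 + (0.708397 − 0.699151)/3 = 0.711479
T_{4}^{(2)} = (16·0.711479 − 0.711642) / 15 = 0.711468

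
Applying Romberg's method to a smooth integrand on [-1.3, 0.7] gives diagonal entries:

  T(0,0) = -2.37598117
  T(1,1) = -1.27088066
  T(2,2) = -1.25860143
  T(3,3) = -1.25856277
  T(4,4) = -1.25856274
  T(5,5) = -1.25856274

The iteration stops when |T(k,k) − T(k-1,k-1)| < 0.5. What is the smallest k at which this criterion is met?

|T(1,1) − T(0,0)| = 1.10510051 ≥ 0.5
|T(2,2) − T(1,1)| = 0.01227923 < 0.5

k = 2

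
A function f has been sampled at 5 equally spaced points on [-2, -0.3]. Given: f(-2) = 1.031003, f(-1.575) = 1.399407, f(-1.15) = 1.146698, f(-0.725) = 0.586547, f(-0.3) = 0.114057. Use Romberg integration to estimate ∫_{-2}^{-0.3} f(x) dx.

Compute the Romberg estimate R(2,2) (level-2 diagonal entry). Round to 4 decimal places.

R(0,0) (trapezoid, 1 panel, h=1.7000): 0.973301
R(1,0) (trapezoid, 2 panels, h=0.8500): 1.461344
R(2,0) (trapezoid, 4 panels, h=0.4250): 1.574702
R(1,1) = 1.461344 + (1.461344 − 0.973301)/3 = 1.624025
R(2,1) = 1.574702 + (1.574702 − 1.461344)/3 = 1.612488
R(2,2) = 1.612488 + (1.612488 − 1.624025)/15 = 1.611719

1.6117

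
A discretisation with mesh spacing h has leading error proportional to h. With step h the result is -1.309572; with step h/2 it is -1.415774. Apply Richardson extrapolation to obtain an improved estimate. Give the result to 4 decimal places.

Extrapolated value = (2·A(h/2) − A(h)) / (2 − 1)
= (2·(-1.415774) − (-1.309572)) / 1
= -1.521976 / 1 = -1.521976

-1.5220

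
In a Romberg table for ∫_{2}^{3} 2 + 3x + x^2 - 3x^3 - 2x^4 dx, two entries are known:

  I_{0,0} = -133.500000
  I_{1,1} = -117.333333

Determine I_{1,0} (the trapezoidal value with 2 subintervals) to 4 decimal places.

-121.3750

From I_{1,1} = (4·I_{1,0} − I_{0,0})/3, solve for I_{1,0}:
4·I_{1,0} = 3·(-117.333333) + (-133.500000) = -485.499999
I_{1,0} = -121.375000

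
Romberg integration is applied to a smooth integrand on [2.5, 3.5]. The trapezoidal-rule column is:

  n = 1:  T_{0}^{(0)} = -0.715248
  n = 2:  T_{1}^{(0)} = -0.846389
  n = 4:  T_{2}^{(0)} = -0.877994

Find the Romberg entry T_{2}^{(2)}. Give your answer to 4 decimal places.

-0.8884

Richardson extrapolation on the trapezoidal column (denominator 4−1=3):
T_{1}^{(1)} = (4·(-0.846389) − (-0.715248)) / 3 = -0.890103
T_{2}^{(1)} = (4·(-0.877994) − (-0.846389)) / 3 = -0.888529
T_{2}^{(2)} = (16·(-0.888529) − (-0.890103)) / 15 = -0.888424
(Column j=1 coincides with Simpson's rule on the same nodes.)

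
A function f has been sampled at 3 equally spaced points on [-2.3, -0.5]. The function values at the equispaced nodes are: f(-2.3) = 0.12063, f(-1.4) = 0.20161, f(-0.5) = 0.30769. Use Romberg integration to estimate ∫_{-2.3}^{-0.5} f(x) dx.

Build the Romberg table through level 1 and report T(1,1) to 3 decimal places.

0.370

T(0,0) (trapezoid, 1 panel, h=1.8000): 0.38549
T(1,0) (trapezoid, 2 panels, h=0.9000): 0.37419
T(1,1) = 0.37419 + (0.37419 − 0.38549)/3 = 0.37042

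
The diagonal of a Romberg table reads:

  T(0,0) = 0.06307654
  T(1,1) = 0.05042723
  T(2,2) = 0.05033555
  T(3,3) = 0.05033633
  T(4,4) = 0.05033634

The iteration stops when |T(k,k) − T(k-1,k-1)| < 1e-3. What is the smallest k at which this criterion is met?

|T(1,1) − T(0,0)| = 0.01264931 ≥ 1e-3
|T(2,2) − T(1,1)| = 0.00009168 < 1e-3

k = 2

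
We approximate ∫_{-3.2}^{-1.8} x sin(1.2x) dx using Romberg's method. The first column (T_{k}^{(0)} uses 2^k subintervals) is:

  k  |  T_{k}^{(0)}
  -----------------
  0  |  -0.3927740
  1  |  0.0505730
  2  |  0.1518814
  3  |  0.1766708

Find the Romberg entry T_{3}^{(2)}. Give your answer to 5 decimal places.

T_{2}^{(1)} = 0.1518814 + (0.1518814 − 0.0505730)/3 = 0.1856509
T_{3}^{(1)} = 0.1766708 + (0.1766708 − 0.1518814)/3 = 0.1849339
T_{3}^{(2)} = (16·0.1849339 − 0.1856509) / 15 = 0.1848861
(Column j=1 coincides with Simpson's rule on the same nodes.)

0.18489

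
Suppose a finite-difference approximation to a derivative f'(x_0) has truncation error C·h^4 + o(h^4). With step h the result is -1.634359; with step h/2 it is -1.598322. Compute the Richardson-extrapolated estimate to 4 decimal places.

-1.5959

Extrapolated value = (16·A(h/2) − A(h)) / (16 − 1)
= (16·(-1.598322) − (-1.634359)) / 15
= -23.938793 / 15 = -1.595920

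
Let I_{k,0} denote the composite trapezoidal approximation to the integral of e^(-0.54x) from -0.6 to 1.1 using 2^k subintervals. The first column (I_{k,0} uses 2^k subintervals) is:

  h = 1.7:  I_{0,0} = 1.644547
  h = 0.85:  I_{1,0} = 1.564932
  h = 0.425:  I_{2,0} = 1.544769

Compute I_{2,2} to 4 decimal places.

1.5380

I_{1,1} = 1.564932 + (1.564932 − 1.644547)/3 = 1.538394
I_{2,1} = 1.544769 + (1.544769 − 1.564932)/3 = 1.538048
I_{2,2} = (16·1.538048 − 1.538394) / 15 = 1.538025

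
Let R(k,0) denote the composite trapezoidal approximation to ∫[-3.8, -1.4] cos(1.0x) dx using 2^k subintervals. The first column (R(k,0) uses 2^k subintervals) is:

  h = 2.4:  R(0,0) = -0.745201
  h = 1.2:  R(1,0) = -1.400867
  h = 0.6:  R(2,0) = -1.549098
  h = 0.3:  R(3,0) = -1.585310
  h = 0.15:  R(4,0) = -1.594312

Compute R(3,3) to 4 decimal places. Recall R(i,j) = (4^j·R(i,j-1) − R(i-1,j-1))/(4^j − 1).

Richardson extrapolation on the trapezoidal column (denominator 4−1=3):
R(1,1) = -1.400867 + (-1.400867 − (-0.745201))/3 = -1.619422
R(2,1) = -1.549098 + (-1.549098 − (-1.400867))/3 = -1.598508
R(3,1) = -1.585310 + (-1.585310 − (-1.549098))/3 = -1.597381
R(2,2) = (16·(-1.598508) − (-1.619422)) / 15 = -1.597114
R(3,2) = (16·(-1.597381) − (-1.598508)) / 15 = -1.597306
R(3,3) = (64·(-1.597306) − (-1.597114)) / 63 = -1.597309

-1.5973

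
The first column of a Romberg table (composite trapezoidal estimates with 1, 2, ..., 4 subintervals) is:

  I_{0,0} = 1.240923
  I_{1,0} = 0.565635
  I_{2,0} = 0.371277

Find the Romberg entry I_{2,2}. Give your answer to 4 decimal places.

0.3042

Richardson extrapolation on the trapezoidal column (denominator 4−1=3):
I_{1,1} = (4·0.565635 − 1.240923) / 3 = 0.340539
I_{2,1} = 0.371277 + (0.371277 − 0.565635)/3 = 0.306491
I_{2,2} = 0.306491 + (0.306491 − 0.340539)/15 = 0.304221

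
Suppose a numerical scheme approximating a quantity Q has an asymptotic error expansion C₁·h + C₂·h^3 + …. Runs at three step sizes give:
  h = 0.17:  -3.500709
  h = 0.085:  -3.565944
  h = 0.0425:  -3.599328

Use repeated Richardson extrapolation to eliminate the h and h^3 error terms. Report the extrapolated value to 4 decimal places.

First eliminate the h term (factor 2^1 = 2):
  B₁ = (2·(-3.565944) − (-3.500709))/1 = -3.631179
  B₂ = (2·(-3.599328) − (-3.565944))/1 = -3.632712
Then eliminate the h^3 term (factor 2^3 = 8):
  (8·(-3.632712) − (-3.631179))/7 = -3.632931

-3.6329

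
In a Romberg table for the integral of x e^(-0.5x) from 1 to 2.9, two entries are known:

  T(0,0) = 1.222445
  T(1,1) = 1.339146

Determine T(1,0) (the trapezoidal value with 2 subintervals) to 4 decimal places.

1.3100

From T(1,1) = (4·T(1,0) − T(0,0))/3, solve for T(1,0):
4·T(1,0) = 3·1.339146 + 1.222445 = 5.239883
T(1,0) = 1.309971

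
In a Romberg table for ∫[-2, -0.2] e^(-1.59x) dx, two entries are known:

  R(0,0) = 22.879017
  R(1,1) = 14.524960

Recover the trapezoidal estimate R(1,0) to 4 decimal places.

16.6135

From R(1,1) = (4·R(1,0) − R(0,0))/3, solve for R(1,0):
4·R(1,0) = 3·14.524960 + 22.879017 = 66.453897
R(1,0) = 16.613474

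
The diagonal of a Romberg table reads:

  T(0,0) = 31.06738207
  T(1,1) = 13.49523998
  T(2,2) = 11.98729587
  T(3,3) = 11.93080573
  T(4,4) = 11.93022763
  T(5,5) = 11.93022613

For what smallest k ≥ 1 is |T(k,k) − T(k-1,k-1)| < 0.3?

k = 3

|T(1,1) − T(0,0)| = 17.57214209 ≥ 0.3
|T(2,2) − T(1,1)| = 1.50794411 ≥ 0.3
|T(3,3) − T(2,2)| = 0.05649014 < 0.3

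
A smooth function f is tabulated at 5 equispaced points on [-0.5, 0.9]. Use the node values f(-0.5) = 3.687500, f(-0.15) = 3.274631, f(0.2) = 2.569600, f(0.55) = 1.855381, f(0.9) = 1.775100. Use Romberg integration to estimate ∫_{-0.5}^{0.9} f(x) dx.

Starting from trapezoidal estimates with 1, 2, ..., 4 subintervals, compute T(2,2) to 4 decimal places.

T(0,0) (trapezoid, 1 panel, h=1.4000): 3.823820
T(1,0) (trapezoid, 2 panels, h=0.7000): 3.710630
T(2,0) (trapezoid, 4 panels, h=0.3500): 3.650819
T(1,1) = 3.710630 + (3.710630 − 3.823820)/3 = 3.672900
T(2,1) = 3.650819 + (3.650819 − 3.710630)/3 = 3.630882
T(2,2) = 3.630882 + (3.630882 − 3.672900)/15 = 3.628081

3.6281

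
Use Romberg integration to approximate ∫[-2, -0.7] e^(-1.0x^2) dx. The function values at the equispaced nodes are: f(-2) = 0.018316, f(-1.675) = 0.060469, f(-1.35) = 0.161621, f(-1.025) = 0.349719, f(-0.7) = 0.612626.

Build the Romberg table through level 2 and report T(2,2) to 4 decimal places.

0.2814

T(0,0) (trapezoid, 1 panel, h=1.3000): 0.410112
T(1,0) (trapezoid, 2 panels, h=0.6500): 0.310110
T(2,0) (trapezoid, 4 panels, h=0.3250): 0.288366
T(1,1) = 0.310110 + (0.310110 − 0.410112)/3 = 0.276776
T(2,1) = 0.288366 + (0.288366 − 0.310110)/3 = 0.281118
T(2,2) = 0.281118 + (0.281118 − 0.276776)/15 = 0.281407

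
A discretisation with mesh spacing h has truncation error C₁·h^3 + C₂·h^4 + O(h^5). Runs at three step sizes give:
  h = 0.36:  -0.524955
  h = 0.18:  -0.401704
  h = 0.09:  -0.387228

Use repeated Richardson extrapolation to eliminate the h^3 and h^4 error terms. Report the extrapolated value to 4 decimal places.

-0.3852

First eliminate the h^3 term (factor 2^3 = 8):
  B₁ = (8·(-0.401704) − (-0.524955))/7 = -0.384097
  B₂ = (8·(-0.387228) − (-0.401704))/7 = -0.385160
Then eliminate the h^4 term (factor 2^4 = 16):
  (16·(-0.385160) − (-0.384097))/15 = -0.385231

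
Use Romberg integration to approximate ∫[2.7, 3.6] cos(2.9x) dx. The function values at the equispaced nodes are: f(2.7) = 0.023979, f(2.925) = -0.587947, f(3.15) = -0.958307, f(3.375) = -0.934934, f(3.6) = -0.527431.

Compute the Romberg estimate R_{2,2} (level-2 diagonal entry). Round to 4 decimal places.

-0.6376

R_{0,0} (trapezoid, 1 panel, h=0.9000): -0.226553
R_{1,0} (trapezoid, 2 panels, h=0.4500): -0.544515
R_{2,0} (trapezoid, 4 panels, h=0.2250): -0.614906
R_{1,1} = -0.544515 + (-0.544515 − (-0.226553))/3 = -0.650502
R_{2,1} = -0.614906 + (-0.614906 − (-0.544515))/3 = -0.638370
R_{2,2} = -0.638370 + (-0.638370 − (-0.650502))/15 = -0.637561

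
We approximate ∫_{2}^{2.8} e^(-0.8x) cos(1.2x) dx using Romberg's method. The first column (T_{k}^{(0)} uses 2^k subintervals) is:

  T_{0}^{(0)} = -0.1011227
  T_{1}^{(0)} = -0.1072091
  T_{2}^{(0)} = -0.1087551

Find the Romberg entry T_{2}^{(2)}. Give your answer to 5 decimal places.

T_{1}^{(1)} = -0.1072091 + (-0.1072091 − (-0.1011227))/3 = -0.1092379
T_{2}^{(1)} = (4·(-0.1087551) − (-0.1072091)) / 3 = -0.1092704
T_{2}^{(2)} = -0.1092704 + (-0.1092704 − (-0.1092379))/15 = -0.1092726

-0.10927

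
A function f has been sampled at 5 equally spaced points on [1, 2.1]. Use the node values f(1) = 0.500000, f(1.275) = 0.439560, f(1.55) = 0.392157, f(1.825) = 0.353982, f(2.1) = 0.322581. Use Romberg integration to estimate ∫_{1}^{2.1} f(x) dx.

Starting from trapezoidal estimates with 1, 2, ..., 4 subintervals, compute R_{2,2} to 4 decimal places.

0.4383

R_{0,0} (trapezoid, 1 panel, h=1.1000): 0.452420
R_{1,0} (trapezoid, 2 panels, h=0.5500): 0.441896
R_{2,0} (trapezoid, 4 panels, h=0.2750): 0.439172
R_{1,1} = 0.441896 + (0.441896 − 0.452420)/3 = 0.438388
R_{2,1} = 0.439172 + (0.439172 − 0.441896)/3 = 0.438264
R_{2,2} = 0.438264 + (0.438264 − 0.438388)/15 = 0.438256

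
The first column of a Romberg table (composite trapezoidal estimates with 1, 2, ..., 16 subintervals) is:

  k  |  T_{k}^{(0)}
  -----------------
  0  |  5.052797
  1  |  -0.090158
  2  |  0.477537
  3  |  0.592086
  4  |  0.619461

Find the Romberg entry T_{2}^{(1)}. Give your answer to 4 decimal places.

0.6668

Richardson extrapolation on the trapezoidal column (denominator 4−1=3):
T_{2}^{(1)} = (4·0.477537 − (-0.090158)) / 3 = 0.666769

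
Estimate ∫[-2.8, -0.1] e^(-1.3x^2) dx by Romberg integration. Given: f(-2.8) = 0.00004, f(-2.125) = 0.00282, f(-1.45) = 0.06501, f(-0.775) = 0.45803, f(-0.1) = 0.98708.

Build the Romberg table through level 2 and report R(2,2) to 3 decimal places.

0.673

R(0,0) (trapezoid, 1 panel, h=2.7000): 1.33261
R(1,0) (trapezoid, 2 panels, h=1.3500): 0.75407
R(2,0) (trapezoid, 4 panels, h=0.6750): 0.68811
R(1,1) = 0.75407 + (0.75407 − 1.33261)/3 = 0.56122
R(2,1) = 0.68811 + (0.68811 − 0.75407)/3 = 0.66612
R(2,2) = 0.66612 + (0.66612 − 0.56122)/15 = 0.67311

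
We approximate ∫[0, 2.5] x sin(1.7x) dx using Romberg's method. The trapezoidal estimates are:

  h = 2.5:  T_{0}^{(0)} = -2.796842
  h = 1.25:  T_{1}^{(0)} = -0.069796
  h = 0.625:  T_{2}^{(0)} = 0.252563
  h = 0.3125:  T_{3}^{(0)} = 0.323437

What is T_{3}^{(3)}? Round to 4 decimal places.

Richardson extrapolation on the trapezoidal column (denominator 4−1=3):
T_{1}^{(1)} = -0.069796 + (-0.069796 − (-2.796842))/3 = 0.839219
T_{2}^{(1)} = (4·0.252563 − (-0.069796)) / 3 = 0.360016
T_{3}^{(1)} = 0.323437 + (0.323437 − 0.252563)/3 = 0.347062
T_{2}^{(2)} = 0.360016 + (0.360016 − 0.839219)/15 = 0.328069
T_{3}^{(2)} = (16·0.347062 − 0.360016) / 15 = 0.346198
T_{3}^{(3)} = 0.346198 + (0.346198 − 0.328069)/63 = 0.346486

0.3465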